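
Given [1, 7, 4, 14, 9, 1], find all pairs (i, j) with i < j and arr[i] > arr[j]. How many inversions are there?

Finding inversions in [1, 7, 4, 14, 9, 1]:

(1, 2): arr[1]=7 > arr[2]=4
(1, 5): arr[1]=7 > arr[5]=1
(2, 5): arr[2]=4 > arr[5]=1
(3, 4): arr[3]=14 > arr[4]=9
(3, 5): arr[3]=14 > arr[5]=1
(4, 5): arr[4]=9 > arr[5]=1

Total inversions: 6

The array has 6 inversion(s): (1,2), (1,5), (2,5), (3,4), (3,5), (4,5). Each pair (i,j) satisfies i < j and arr[i] > arr[j].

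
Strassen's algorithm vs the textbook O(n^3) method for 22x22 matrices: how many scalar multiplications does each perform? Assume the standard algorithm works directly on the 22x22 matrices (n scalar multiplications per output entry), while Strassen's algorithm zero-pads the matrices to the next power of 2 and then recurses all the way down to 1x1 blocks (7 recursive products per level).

Matrix multiplication for 22x22 matrices:

Strassen's algorithm requires power-of-2 dimensions. Pad 22x22 to 32x32 (next power of 2).

Standard algorithm: 22^3 = 10648 multiplications
Strassen's algorithm: 7^(log2(32)) = 7^5 = 16807 multiplications
Difference: 10648 - 16807 = -6159 (Strassen uses MORE here due to padding overhead — for small or just-over-power-of-2 n, padding can outweigh the per-level savings)

Standard: 10648 multiplications (22^3). Strassen: 16807 multiplications (7^5, after padding to 32x32). Strassen reduces 8 recursive multiplications to 7 at each level.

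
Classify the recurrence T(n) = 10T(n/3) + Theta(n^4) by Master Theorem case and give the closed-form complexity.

Master Theorem for T(n) = 10T(n/3) + O(n^4):

a = 10, b = 3, c = 4
log_b(a) = log_3(10) = 2.0959

Case 3: c = 4 > log_3(10) = 2.0959
T(n) = O(n^4) = O(n^4)

For T(n) = 10T(n/3) + O(n^4): log_3(10) = 2.0959. This is Case 3 of the Master Theorem (c > log_b(a), work dominated by root), giving O(n^4).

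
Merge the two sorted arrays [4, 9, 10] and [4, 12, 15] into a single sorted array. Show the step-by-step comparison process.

Merging process:

Compare 4 vs 4: take 4 from left. Merged: [4]
Compare 9 vs 4: take 4 from right. Merged: [4, 4]
Compare 9 vs 12: take 9 from left. Merged: [4, 4, 9]
Compare 10 vs 12: take 10 from left. Merged: [4, 4, 9, 10]
Append remaining from right: [12, 15]. Merged: [4, 4, 9, 10, 12, 15]

Final merged array: [4, 4, 9, 10, 12, 15]
Total comparisons: 4

The merged array is [4, 4, 9, 10, 12, 15], requiring 4 comparisons. The merge step runs in O(n) time where n is the total number of elements.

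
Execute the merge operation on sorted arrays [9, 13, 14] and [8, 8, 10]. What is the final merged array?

Merging process:

Compare 9 vs 8: take 8 from right. Merged: [8]
Compare 9 vs 8: take 8 from right. Merged: [8, 8]
Compare 9 vs 10: take 9 from left. Merged: [8, 8, 9]
Compare 13 vs 10: take 10 from right. Merged: [8, 8, 9, 10]
Append remaining from left: [13, 14]. Merged: [8, 8, 9, 10, 13, 14]

Final merged array: [8, 8, 9, 10, 13, 14]
Total comparisons: 4

The merged array is [8, 8, 9, 10, 13, 14], requiring 4 comparisons. The merge step runs in O(n) time where n is the total number of elements.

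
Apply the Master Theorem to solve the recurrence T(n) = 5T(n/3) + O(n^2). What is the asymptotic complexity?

Master Theorem for T(n) = 5T(n/3) + O(n^2):

a = 5, b = 3, c = 2
log_b(a) = log_3(5) = 1.4650

Case 3: c = 2 > log_3(5) = 1.4650
T(n) = O(n^2) = O(n^2)

For T(n) = 5T(n/3) + O(n^2): log_3(5) = 1.4650. This is Case 3 of the Master Theorem (c > log_b(a), work dominated by root), giving O(n^2).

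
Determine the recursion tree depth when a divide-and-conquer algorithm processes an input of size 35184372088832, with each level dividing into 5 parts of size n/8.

For divide and conquer with division factor 8:

Problem sizes at each level:
Level 0: 35184372088832
Level 1: 4398046511104
Level 2: 549755813888
Level 3: 68719476736
Level 4: 8589934592
Level 5: 1073741824
Level 6: 134217728
Level 7: 16777216
Level 8: 2097152
Level 9: 262144
Level 10: 32768
Level 11: 4096
Level 12: 512
Level 13: 64
Level 14: 8
Level 15: 1

The root is level 0 and the size-1 base case is level 15 (the tree spans levels 0 through 15, i.e. 16 levels counting the root), so the depth is the number of divisions: log_8(35184372088832) = 15

The recursion tree depth is log_8(35184372088832) = 15. At each level, the problem size is divided by 8, so it takes 15 divisions to reduce to a base case of size 1. The algorithm makes 5 recursive calls at each level.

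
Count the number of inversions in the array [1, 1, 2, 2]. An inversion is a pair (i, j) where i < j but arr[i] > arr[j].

Finding inversions in [1, 1, 2, 2]:


Total inversions: 0

The array has 0 inversions. It is already sorted.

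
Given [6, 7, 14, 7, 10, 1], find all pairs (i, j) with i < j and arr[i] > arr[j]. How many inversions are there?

Finding inversions in [6, 7, 14, 7, 10, 1]:

(0, 5): arr[0]=6 > arr[5]=1
(1, 5): arr[1]=7 > arr[5]=1
(2, 3): arr[2]=14 > arr[3]=7
(2, 4): arr[2]=14 > arr[4]=10
(2, 5): arr[2]=14 > arr[5]=1
(3, 5): arr[3]=7 > arr[5]=1
(4, 5): arr[4]=10 > arr[5]=1

Total inversions: 7

The array has 7 inversion(s): (0,5), (1,5), (2,3), (2,4), (2,5), (3,5), (4,5). Each pair (i,j) satisfies i < j and arr[i] > arr[j].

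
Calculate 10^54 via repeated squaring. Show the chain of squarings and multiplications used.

Computing 10^54 by squaring (build up from 10^1; each line after the first costs one multiplication):

10^1 = 10
10^2 = (10^1)^2 = 10^2 = 100
10^3 = 10 * 10^2 = 10 * 100 = 1000
10^6 = (10^3)^2 = 1000^2 = 1000000
10^12 = (10^6)^2 = 1000000^2 = 1000000000000
10^13 = 10 * 10^12 = 10 * 1000000000000 = 10000000000000
10^26 = (10^13)^2 = 10000000000000^2 = 100000000000000000000000000
10^27 = 10 * 10^26 = 10 * 100000000000000000000000000 = 1000000000000000000000000000
10^54 = (10^27)^2 = 1000000000000000000000000000^2 = 1000000000000000000000000000000000000000000000000000000

Result: 1000000000000000000000000000000000000000000000000000000
Multiplications needed: 8 (8 lines after 10^1)

10^54 = 1000000000000000000000000000000000000000000000000000000. Using exponentiation by squaring, this requires 8 multiplications. The key idea: if the exponent is even, square the half-power; if odd, multiply by the base once.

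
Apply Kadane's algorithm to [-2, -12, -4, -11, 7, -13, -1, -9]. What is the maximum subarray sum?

Using Kadane's algorithm on [-2, -12, -4, -11, 7, -13, -1, -9]:

Scanning through the array:
Position 1 (value -12): max_ending_here = -12, max_so_far = -2
Position 2 (value -4): max_ending_here = -4, max_so_far = -2
Position 3 (value -11): max_ending_here = -11, max_so_far = -2
Position 4 (value 7): max_ending_here = 7, max_so_far = 7
Position 5 (value -13): max_ending_here = -6, max_so_far = 7
Position 6 (value -1): max_ending_here = -1, max_so_far = 7
Position 7 (value -9): max_ending_here = -9, max_so_far = 7

Maximum subarray: [7]
Maximum sum: 7

The maximum subarray is [7] with sum 7. This subarray runs from index 4 to index 4.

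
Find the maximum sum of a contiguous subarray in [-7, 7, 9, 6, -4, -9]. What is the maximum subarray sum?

Using Kadane's algorithm on [-7, 7, 9, 6, -4, -9]:

Scanning through the array:
Position 1 (value 7): max_ending_here = 7, max_so_far = 7
Position 2 (value 9): max_ending_here = 16, max_so_far = 16
Position 3 (value 6): max_ending_here = 22, max_so_far = 22
Position 4 (value -4): max_ending_here = 18, max_so_far = 22
Position 5 (value -9): max_ending_here = 9, max_so_far = 22

Maximum subarray: [7, 9, 6]
Maximum sum: 22

The maximum subarray is [7, 9, 6] with sum 22. This subarray runs from index 1 to index 3.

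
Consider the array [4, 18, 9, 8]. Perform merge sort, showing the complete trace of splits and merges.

Merge sort trace:

Split: [4, 18, 9, 8] -> [4, 18] and [9, 8]
  Split: [4, 18] -> [4] and [18]
  Merge: [4] + [18] -> [4, 18]
  Split: [9, 8] -> [9] and [8]
  Merge: [9] + [8] -> [8, 9]
Merge: [4, 18] + [8, 9] -> [4, 8, 9, 18]

Final sorted array: [4, 8, 9, 18]

The merge sort proceeds by recursively splitting the array and merging sorted halves.
After all merges, the sorted array is [4, 8, 9, 18].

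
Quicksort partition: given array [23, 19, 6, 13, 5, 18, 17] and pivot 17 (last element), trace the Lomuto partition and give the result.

Lomuto partition with pivot = 17:

Initial array: [23, 19, 6, 13, 5, 18, 17]

arr[0]=23 > 17: no swap
arr[1]=19 > 17: no swap
arr[2]=6 <= 17: swap with position 0, array becomes [6, 19, 23, 13, 5, 18, 17]
arr[3]=13 <= 17: swap with position 1, array becomes [6, 13, 23, 19, 5, 18, 17]
arr[4]=5 <= 17: swap with position 2, array becomes [6, 13, 5, 19, 23, 18, 17]
arr[5]=18 > 17: no swap

Place pivot at position 3: [6, 13, 5, 17, 23, 18, 19]
Pivot position: 3

After partitioning with pivot 17, the array becomes [6, 13, 5, 17, 23, 18, 19]. The pivot is placed at index 3. All elements to the left of the pivot are <= 17, and all elements to the right are > 17.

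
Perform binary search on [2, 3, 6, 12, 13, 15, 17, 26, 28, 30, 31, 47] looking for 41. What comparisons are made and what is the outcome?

Binary search for 41 in [2, 3, 6, 12, 13, 15, 17, 26, 28, 30, 31, 47]:

lo=0, hi=11, mid=5, arr[mid]=15 -> 15 < 41, search right half
lo=6, hi=11, mid=8, arr[mid]=28 -> 28 < 41, search right half
lo=9, hi=11, mid=10, arr[mid]=31 -> 31 < 41, search right half
lo=11, hi=11, mid=11, arr[mid]=47 -> 47 > 41, search left half
lo=11 > hi=10, target 41 not found

Binary search determines that 41 is not in the array after 4 comparisons. The search space was exhausted without finding the target.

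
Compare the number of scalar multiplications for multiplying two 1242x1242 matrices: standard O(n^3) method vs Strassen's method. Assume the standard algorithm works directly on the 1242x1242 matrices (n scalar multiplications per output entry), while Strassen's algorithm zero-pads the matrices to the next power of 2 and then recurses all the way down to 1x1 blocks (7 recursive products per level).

Matrix multiplication for 1242x1242 matrices:

Strassen's algorithm requires power-of-2 dimensions. Pad 1242x1242 to 2048x2048 (next power of 2).

Standard algorithm: 1242^3 = 1915864488 multiplications
Strassen's algorithm: 7^(log2(2048)) = 7^11 = 1977326743 multiplications
Difference: 1915864488 - 1977326743 = -61462255 (Strassen uses MORE here due to padding overhead — for small or just-over-power-of-2 n, padding can outweigh the per-level savings)

Standard: 1915864488 multiplications (1242^3). Strassen: 1977326743 multiplications (7^11, after padding to 2048x2048). Strassen reduces 8 recursive multiplications to 7 at each level.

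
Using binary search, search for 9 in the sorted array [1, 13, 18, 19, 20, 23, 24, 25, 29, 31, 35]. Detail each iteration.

Binary search for 9 in [1, 13, 18, 19, 20, 23, 24, 25, 29, 31, 35]:

lo=0, hi=10, mid=5, arr[mid]=23 -> 23 > 9, search left half
lo=0, hi=4, mid=2, arr[mid]=18 -> 18 > 9, search left half
lo=0, hi=1, mid=0, arr[mid]=1 -> 1 < 9, search right half
lo=1, hi=1, mid=1, arr[mid]=13 -> 13 > 9, search left half
lo=1 > hi=0, target 9 not found

Binary search determines that 9 is not in the array after 4 comparisons. The search space was exhausted without finding the target.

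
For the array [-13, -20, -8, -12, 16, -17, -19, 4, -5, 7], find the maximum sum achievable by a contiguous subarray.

Using Kadane's algorithm on [-13, -20, -8, -12, 16, -17, -19, 4, -5, 7]:

Scanning through the array:
Position 1 (value -20): max_ending_here = -20, max_so_far = -13
Position 2 (value -8): max_ending_here = -8, max_so_far = -8
Position 3 (value -12): max_ending_here = -12, max_so_far = -8
Position 4 (value 16): max_ending_here = 16, max_so_far = 16
Position 5 (value -17): max_ending_here = -1, max_so_far = 16
Position 6 (value -19): max_ending_here = -19, max_so_far = 16
Position 7 (value 4): max_ending_here = 4, max_so_far = 16
Position 8 (value -5): max_ending_here = -1, max_so_far = 16
Position 9 (value 7): max_ending_here = 7, max_so_far = 16

Maximum subarray: [16]
Maximum sum: 16

The maximum subarray is [16] with sum 16. This subarray runs from index 4 to index 4.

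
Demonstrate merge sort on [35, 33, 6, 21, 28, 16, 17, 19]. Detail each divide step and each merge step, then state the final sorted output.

Merge sort trace:

Split: [35, 33, 6, 21, 28, 16, 17, 19] -> [35, 33, 6, 21] and [28, 16, 17, 19]
  Split: [35, 33, 6, 21] -> [35, 33] and [6, 21]
    Split: [35, 33] -> [35] and [33]
    Merge: [35] + [33] -> [33, 35]
    Split: [6, 21] -> [6] and [21]
    Merge: [6] + [21] -> [6, 21]
  Merge: [33, 35] + [6, 21] -> [6, 21, 33, 35]
  Split: [28, 16, 17, 19] -> [28, 16] and [17, 19]
    Split: [28, 16] -> [28] and [16]
    Merge: [28] + [16] -> [16, 28]
    Split: [17, 19] -> [17] and [19]
    Merge: [17] + [19] -> [17, 19]
  Merge: [16, 28] + [17, 19] -> [16, 17, 19, 28]
Merge: [6, 21, 33, 35] + [16, 17, 19, 28] -> [6, 16, 17, 19, 21, 28, 33, 35]

Final sorted array: [6, 16, 17, 19, 21, 28, 33, 35]

The merge sort proceeds by recursively splitting the array and merging sorted halves.
After all merges, the sorted array is [6, 16, 17, 19, 21, 28, 33, 35].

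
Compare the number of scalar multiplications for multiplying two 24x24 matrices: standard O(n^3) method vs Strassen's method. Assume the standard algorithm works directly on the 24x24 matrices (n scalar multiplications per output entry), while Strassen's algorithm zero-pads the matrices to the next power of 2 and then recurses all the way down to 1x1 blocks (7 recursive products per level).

Matrix multiplication for 24x24 matrices:

Strassen's algorithm requires power-of-2 dimensions. Pad 24x24 to 32x32 (next power of 2).

Standard algorithm: 24^3 = 13824 multiplications
Strassen's algorithm: 7^(log2(32)) = 7^5 = 16807 multiplications
Difference: 13824 - 16807 = -2983 (Strassen uses MORE here due to padding overhead — for small or just-over-power-of-2 n, padding can outweigh the per-level savings)

Standard: 13824 multiplications (24^3). Strassen: 16807 multiplications (7^5, after padding to 32x32). Strassen reduces 8 recursive multiplications to 7 at each level.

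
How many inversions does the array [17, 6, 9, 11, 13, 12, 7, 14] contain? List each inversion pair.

Finding inversions in [17, 6, 9, 11, 13, 12, 7, 14]:

(0, 1): arr[0]=17 > arr[1]=6
(0, 2): arr[0]=17 > arr[2]=9
(0, 3): arr[0]=17 > arr[3]=11
(0, 4): arr[0]=17 > arr[4]=13
(0, 5): arr[0]=17 > arr[5]=12
(0, 6): arr[0]=17 > arr[6]=7
(0, 7): arr[0]=17 > arr[7]=14
(2, 6): arr[2]=9 > arr[6]=7
(3, 6): arr[3]=11 > arr[6]=7
(4, 5): arr[4]=13 > arr[5]=12
(4, 6): arr[4]=13 > arr[6]=7
(5, 6): arr[5]=12 > arr[6]=7

Total inversions: 12

The array has 12 inversion(s): (0,1), (0,2), (0,3), (0,4), (0,5), (0,6), (0,7), (2,6), (3,6), (4,5), (4,6), (5,6). Each pair (i,j) satisfies i < j and arr[i] > arr[j].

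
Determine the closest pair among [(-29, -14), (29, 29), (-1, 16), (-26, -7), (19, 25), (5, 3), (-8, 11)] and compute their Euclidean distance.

Computing all pairwise distances among 7 points:

d((-29, -14), (29, 29)) = 72.2011
d((-29, -14), (-1, 16)) = 41.0366
d((-29, -14), (-26, -7)) = 7.6158 <-- minimum
d((-29, -14), (19, 25)) = 61.8466
d((-29, -14), (5, 3)) = 38.0132
d((-29, -14), (-8, 11)) = 32.6497
d((29, 29), (-1, 16)) = 32.6956
d((29, 29), (-26, -7)) = 65.7343
d((29, 29), (19, 25)) = 10.7703
d((29, 29), (5, 3)) = 35.3836
d((29, 29), (-8, 11)) = 41.1461
d((-1, 16), (-26, -7)) = 33.9706
d((-1, 16), (19, 25)) = 21.9317
d((-1, 16), (5, 3)) = 14.3178
d((-1, 16), (-8, 11)) = 8.6023
d((-26, -7), (19, 25)) = 55.2178
d((-26, -7), (5, 3)) = 32.573
d((-26, -7), (-8, 11)) = 25.4558
d((19, 25), (5, 3)) = 26.0768
d((19, 25), (-8, 11)) = 30.4138
d((5, 3), (-8, 11)) = 15.2643

Closest pair: (-29, -14) and (-26, -7) with distance 7.6158

The closest pair is (-29, -14) and (-26, -7) with Euclidean distance 7.6158. For 7 points, brute-force pairwise comparison is shown above. For large n, the divide-and-conquer algorithm (sort by x, recurse on halves, check the dividing strip) achieves O(n log n).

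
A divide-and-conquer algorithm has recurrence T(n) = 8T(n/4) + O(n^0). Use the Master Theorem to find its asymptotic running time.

Master Theorem for T(n) = 8T(n/4) + O(n^0):

a = 8, b = 4, c = 0
log_b(a) = log_4(8) = 1.5000

Case 1: c = 0 < log_4(8) = 1.5000
T(n) = O(n^(log_4 8))

For T(n) = 8T(n/4) + O(n^0): log_4(8) = 1.5000. This is Case 1 of the Master Theorem (c < log_b(a), work dominated by leaves), giving O(n^(log_4 8)).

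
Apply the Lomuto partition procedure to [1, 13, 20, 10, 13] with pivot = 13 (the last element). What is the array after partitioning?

Lomuto partition with pivot = 13:

Initial array: [1, 13, 20, 10, 13]

arr[0]=1 <= 13: swap with position 0, array becomes [1, 13, 20, 10, 13]
arr[1]=13 <= 13: swap with position 1, array becomes [1, 13, 20, 10, 13]
arr[2]=20 > 13: no swap
arr[3]=10 <= 13: swap with position 2, array becomes [1, 13, 10, 20, 13]

Place pivot at position 3: [1, 13, 10, 13, 20]
Pivot position: 3

After partitioning with pivot 13, the array becomes [1, 13, 10, 13, 20]. The pivot is placed at index 3. All elements to the left of the pivot are <= 13, and all elements to the right are > 13.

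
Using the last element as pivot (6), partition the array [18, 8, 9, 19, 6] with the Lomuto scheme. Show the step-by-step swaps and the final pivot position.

Lomuto partition with pivot = 6:

Initial array: [18, 8, 9, 19, 6]

arr[0]=18 > 6: no swap
arr[1]=8 > 6: no swap
arr[2]=9 > 6: no swap
arr[3]=19 > 6: no swap

Place pivot at position 0: [6, 8, 9, 19, 18]
Pivot position: 0

After partitioning with pivot 6, the array becomes [6, 8, 9, 19, 18]. The pivot is placed at index 0. All elements to the left of the pivot are <= 6, and all elements to the right are > 6.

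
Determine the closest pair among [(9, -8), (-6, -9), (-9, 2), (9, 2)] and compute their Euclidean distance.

Computing all pairwise distances among 4 points:

d((9, -8), (-6, -9)) = 15.0333
d((9, -8), (-9, 2)) = 20.5913
d((9, -8), (9, 2)) = 10.0 <-- minimum
d((-6, -9), (-9, 2)) = 11.4018
d((-6, -9), (9, 2)) = 18.6011
d((-9, 2), (9, 2)) = 18.0

Closest pair: (9, -8) and (9, 2) with distance 10.0

The closest pair is (9, -8) and (9, 2) with Euclidean distance 10.0. For 4 points, brute-force pairwise comparison is shown above. For large n, the divide-and-conquer algorithm (sort by x, recurse on halves, check the dividing strip) achieves O(n log n).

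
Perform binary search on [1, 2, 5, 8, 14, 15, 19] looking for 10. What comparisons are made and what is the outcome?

Binary search for 10 in [1, 2, 5, 8, 14, 15, 19]:

lo=0, hi=6, mid=3, arr[mid]=8 -> 8 < 10, search right half
lo=4, hi=6, mid=5, arr[mid]=15 -> 15 > 10, search left half
lo=4, hi=4, mid=4, arr[mid]=14 -> 14 > 10, search left half
lo=4 > hi=3, target 10 not found

Binary search determines that 10 is not in the array after 3 comparisons. The search space was exhausted without finding the target.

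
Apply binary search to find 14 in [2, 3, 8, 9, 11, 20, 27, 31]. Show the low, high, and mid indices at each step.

Binary search for 14 in [2, 3, 8, 9, 11, 20, 27, 31]:

lo=0, hi=7, mid=3, arr[mid]=9 -> 9 < 14, search right half
lo=4, hi=7, mid=5, arr[mid]=20 -> 20 > 14, search left half
lo=4, hi=4, mid=4, arr[mid]=11 -> 11 < 14, search right half
lo=5 > hi=4, target 14 not found

Binary search determines that 14 is not in the array after 3 comparisons. The search space was exhausted without finding the target.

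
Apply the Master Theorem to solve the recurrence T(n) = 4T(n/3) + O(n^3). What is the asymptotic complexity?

Master Theorem for T(n) = 4T(n/3) + O(n^3):

a = 4, b = 3, c = 3
log_b(a) = log_3(4) = 1.2619

Case 3: c = 3 > log_3(4) = 1.2619
T(n) = O(n^3) = O(n^3)

For T(n) = 4T(n/3) + O(n^3): log_3(4) = 1.2619. This is Case 3 of the Master Theorem (c > log_b(a), work dominated by root), giving O(n^3).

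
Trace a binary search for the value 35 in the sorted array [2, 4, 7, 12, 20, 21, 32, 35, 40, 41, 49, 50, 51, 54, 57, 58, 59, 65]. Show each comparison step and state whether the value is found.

Binary search for 35 in [2, 4, 7, 12, 20, 21, 32, 35, 40, 41, 49, 50, 51, 54, 57, 58, 59, 65]:

lo=0, hi=17, mid=8, arr[mid]=40 -> 40 > 35, search left half
lo=0, hi=7, mid=3, arr[mid]=12 -> 12 < 35, search right half
lo=4, hi=7, mid=5, arr[mid]=21 -> 21 < 35, search right half
lo=6, hi=7, mid=6, arr[mid]=32 -> 32 < 35, search right half
lo=7, hi=7, mid=7, arr[mid]=35 -> Found target at index 7!

Binary search finds 35 at index 7 after 5 comparisons. The search repeatedly halves the search space by comparing with the middle element.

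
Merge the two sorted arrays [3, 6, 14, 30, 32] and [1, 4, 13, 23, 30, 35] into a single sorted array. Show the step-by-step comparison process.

Merging process:

Compare 3 vs 1: take 1 from right. Merged: [1]
Compare 3 vs 4: take 3 from left. Merged: [1, 3]
Compare 6 vs 4: take 4 from right. Merged: [1, 3, 4]
Compare 6 vs 13: take 6 from left. Merged: [1, 3, 4, 6]
Compare 14 vs 13: take 13 from right. Merged: [1, 3, 4, 6, 13]
Compare 14 vs 23: take 14 from left. Merged: [1, 3, 4, 6, 13, 14]
Compare 30 vs 23: take 23 from right. Merged: [1, 3, 4, 6, 13, 14, 23]
Compare 30 vs 30: take 30 from left. Merged: [1, 3, 4, 6, 13, 14, 23, 30]
Compare 32 vs 30: take 30 from right. Merged: [1, 3, 4, 6, 13, 14, 23, 30, 30]
Compare 32 vs 35: take 32 from left. Merged: [1, 3, 4, 6, 13, 14, 23, 30, 30, 32]
Append remaining from right: [35]. Merged: [1, 3, 4, 6, 13, 14, 23, 30, 30, 32, 35]

Final merged array: [1, 3, 4, 6, 13, 14, 23, 30, 30, 32, 35]
Total comparisons: 10

The merged array is [1, 3, 4, 6, 13, 14, 23, 30, 30, 32, 35], requiring 10 comparisons. The merge step runs in O(n) time where n is the total number of elements.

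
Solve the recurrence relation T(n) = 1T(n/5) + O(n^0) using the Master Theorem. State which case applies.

Master Theorem for T(n) = 1T(n/5) + O(n^0):

a = 1, b = 5, c = 0
log_b(a) = log_5(1) = 0.0000

Case 2: c = 0 = log_5(1) = 0.0000
T(n) = O(n^0 log n) = O(log n)

For T(n) = 1T(n/5) + O(n^0): log_5(1) = 0.0000. This is Case 2 of the Master Theorem (c = log_b(a), equal work at all levels), giving O(log n).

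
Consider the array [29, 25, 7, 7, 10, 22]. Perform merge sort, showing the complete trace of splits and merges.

Merge sort trace:

Split: [29, 25, 7, 7, 10, 22] -> [29, 25, 7] and [7, 10, 22]
  Split: [29, 25, 7] -> [29] and [25, 7]
    Split: [25, 7] -> [25] and [7]
    Merge: [25] + [7] -> [7, 25]
  Merge: [29] + [7, 25] -> [7, 25, 29]
  Split: [7, 10, 22] -> [7] and [10, 22]
    Split: [10, 22] -> [10] and [22]
    Merge: [10] + [22] -> [10, 22]
  Merge: [7] + [10, 22] -> [7, 10, 22]
Merge: [7, 25, 29] + [7, 10, 22] -> [7, 7, 10, 22, 25, 29]

Final sorted array: [7, 7, 10, 22, 25, 29]

The merge sort proceeds by recursively splitting the array and merging sorted halves.
After all merges, the sorted array is [7, 7, 10, 22, 25, 29].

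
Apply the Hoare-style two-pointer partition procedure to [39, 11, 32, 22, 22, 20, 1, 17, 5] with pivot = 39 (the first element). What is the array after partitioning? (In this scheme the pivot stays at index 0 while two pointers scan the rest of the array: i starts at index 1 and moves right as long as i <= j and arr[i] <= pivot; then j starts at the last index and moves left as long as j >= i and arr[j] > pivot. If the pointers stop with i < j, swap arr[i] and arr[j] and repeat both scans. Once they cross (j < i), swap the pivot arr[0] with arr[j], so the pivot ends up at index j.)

Hoare-style two-pointer partition with pivot = 39:

Initial array: [39, 11, 32, 22, 22, 20, 1, 17, 5]

Pointers start at i = 1, j = 8.
i ends at 9, j ends at 8: the pointers have crossed (j < i), so scanning stops.

Swap pivot arr[0] with arr[8] to place pivot at position 8: [5, 11, 32, 22, 22, 20, 1, 17, 39]
Pivot position: 8

After partitioning with pivot 39, the array becomes [5, 11, 32, 22, 22, 20, 1, 17, 39]. The pivot is placed at index 8. All elements to the left of the pivot are <= 39, and all elements to the right are > 39.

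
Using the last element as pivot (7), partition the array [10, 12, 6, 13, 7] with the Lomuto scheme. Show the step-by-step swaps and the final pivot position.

Lomuto partition with pivot = 7:

Initial array: [10, 12, 6, 13, 7]

arr[0]=10 > 7: no swap
arr[1]=12 > 7: no swap
arr[2]=6 <= 7: swap with position 0, array becomes [6, 12, 10, 13, 7]
arr[3]=13 > 7: no swap

Place pivot at position 1: [6, 7, 10, 13, 12]
Pivot position: 1

After partitioning with pivot 7, the array becomes [6, 7, 10, 13, 12]. The pivot is placed at index 1. All elements to the left of the pivot are <= 7, and all elements to the right are > 7.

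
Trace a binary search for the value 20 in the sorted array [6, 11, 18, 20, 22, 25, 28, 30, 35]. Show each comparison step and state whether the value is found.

Binary search for 20 in [6, 11, 18, 20, 22, 25, 28, 30, 35]:

lo=0, hi=8, mid=4, arr[mid]=22 -> 22 > 20, search left half
lo=0, hi=3, mid=1, arr[mid]=11 -> 11 < 20, search right half
lo=2, hi=3, mid=2, arr[mid]=18 -> 18 < 20, search right half
lo=3, hi=3, mid=3, arr[mid]=20 -> Found target at index 3!

Binary search finds 20 at index 3 after 4 comparisons. The search repeatedly halves the search space by comparing with the middle element.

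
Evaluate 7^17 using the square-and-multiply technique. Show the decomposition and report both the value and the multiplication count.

Computing 7^17 by squaring (build up from 7^1; each line after the first costs one multiplication):

7^1 = 7
7^2 = (7^1)^2 = 7^2 = 49
7^4 = (7^2)^2 = 49^2 = 2401
7^8 = (7^4)^2 = 2401^2 = 5764801
7^16 = (7^8)^2 = 5764801^2 = 33232930569601
7^17 = 7 * 7^16 = 7 * 33232930569601 = 232630513987207

Result: 232630513987207
Multiplications needed: 5 (5 lines after 7^1)

7^17 = 232630513987207. Using exponentiation by squaring, this requires 5 multiplications. The key idea: if the exponent is even, square the half-power; if odd, multiply by the base once.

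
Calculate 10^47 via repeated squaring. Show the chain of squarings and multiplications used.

Computing 10^47 by squaring (build up from 10^1; each line after the first costs one multiplication):

10^1 = 10
10^2 = (10^1)^2 = 10^2 = 100
10^4 = (10^2)^2 = 100^2 = 10000
10^5 = 10 * 10^4 = 10 * 10000 = 100000
10^10 = (10^5)^2 = 100000^2 = 10000000000
10^11 = 10 * 10^10 = 10 * 10000000000 = 100000000000
10^22 = (10^11)^2 = 100000000000^2 = 10000000000000000000000
10^23 = 10 * 10^22 = 10 * 10000000000000000000000 = 100000000000000000000000
10^46 = (10^23)^2 = 100000000000000000000000^2 = 10000000000000000000000000000000000000000000000
10^47 = 10 * 10^46 = 10 * 10000000000000000000000000000000000000000000000 = 100000000000000000000000000000000000000000000000

Result: 100000000000000000000000000000000000000000000000
Multiplications needed: 9 (9 lines after 10^1)

10^47 = 100000000000000000000000000000000000000000000000. Using exponentiation by squaring, this requires 9 multiplications. The key idea: if the exponent is even, square the half-power; if odd, multiply by the base once.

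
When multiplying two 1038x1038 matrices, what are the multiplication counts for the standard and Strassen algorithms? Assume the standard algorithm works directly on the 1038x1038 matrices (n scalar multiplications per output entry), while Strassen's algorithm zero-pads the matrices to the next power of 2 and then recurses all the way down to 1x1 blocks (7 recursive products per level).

Matrix multiplication for 1038x1038 matrices:

Strassen's algorithm requires power-of-2 dimensions. Pad 1038x1038 to 2048x2048 (next power of 2).

Standard algorithm: 1038^3 = 1118386872 multiplications
Strassen's algorithm: 7^(log2(2048)) = 7^11 = 1977326743 multiplications
Difference: 1118386872 - 1977326743 = -858939871 (Strassen uses MORE here due to padding overhead — for small or just-over-power-of-2 n, padding can outweigh the per-level savings)

Standard: 1118386872 multiplications (1038^3). Strassen: 1977326743 multiplications (7^11, after padding to 2048x2048). Strassen reduces 8 recursive multiplications to 7 at each level.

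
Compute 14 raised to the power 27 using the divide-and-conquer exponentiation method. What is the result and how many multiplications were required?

Computing 14^27 by squaring (build up from 14^1; each line after the first costs one multiplication):

14^1 = 14
14^2 = (14^1)^2 = 14^2 = 196
14^3 = 14 * 14^2 = 14 * 196 = 2744
14^6 = (14^3)^2 = 2744^2 = 7529536
14^12 = (14^6)^2 = 7529536^2 = 56693912375296
14^13 = 14 * 14^12 = 14 * 56693912375296 = 793714773254144
14^26 = (14^13)^2 = 793714773254144^2 = 629983141281877223603213172736
14^27 = 14 * 14^26 = 14 * 629983141281877223603213172736 = 8819763977946281130444984418304

Result: 8819763977946281130444984418304
Multiplications needed: 7 (7 lines after 14^1)

14^27 = 8819763977946281130444984418304. Using exponentiation by squaring, this requires 7 multiplications. The key idea: if the exponent is even, square the half-power; if odd, multiply by the base once.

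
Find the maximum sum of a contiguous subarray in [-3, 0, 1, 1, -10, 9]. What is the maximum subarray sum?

Using Kadane's algorithm on [-3, 0, 1, 1, -10, 9]:

Scanning through the array:
Position 1 (value 0): max_ending_here = 0, max_so_far = 0
Position 2 (value 1): max_ending_here = 1, max_so_far = 1
Position 3 (value 1): max_ending_here = 2, max_so_far = 2
Position 4 (value -10): max_ending_here = -8, max_so_far = 2
Position 5 (value 9): max_ending_here = 9, max_so_far = 9

Maximum subarray: [9]
Maximum sum: 9

The maximum subarray is [9] with sum 9. This subarray runs from index 5 to index 5.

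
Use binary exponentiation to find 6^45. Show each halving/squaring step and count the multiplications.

Computing 6^45 by squaring (build up from 6^1; each line after the first costs one multiplication):

6^1 = 6
6^2 = (6^1)^2 = 6^2 = 36
6^4 = (6^2)^2 = 36^2 = 1296
6^5 = 6 * 6^4 = 6 * 1296 = 7776
6^10 = (6^5)^2 = 7776^2 = 60466176
6^11 = 6 * 6^10 = 6 * 60466176 = 362797056
6^22 = (6^11)^2 = 362797056^2 = 131621703842267136
6^44 = (6^22)^2 = 131621703842267136^2 = 17324272922341479351919144385642496
6^45 = 6 * 6^44 = 6 * 17324272922341479351919144385642496 = 103945637534048876111514866313854976

Result: 103945637534048876111514866313854976
Multiplications needed: 8 (8 lines after 6^1)

6^45 = 103945637534048876111514866313854976. Using exponentiation by squaring, this requires 8 multiplications. The key idea: if the exponent is even, square the half-power; if odd, multiply by the base once.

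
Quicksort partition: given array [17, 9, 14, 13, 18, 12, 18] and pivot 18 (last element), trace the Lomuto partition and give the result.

Lomuto partition with pivot = 18:

Initial array: [17, 9, 14, 13, 18, 12, 18]

arr[0]=17 <= 18: swap with position 0, array becomes [17, 9, 14, 13, 18, 12, 18]
arr[1]=9 <= 18: swap with position 1, array becomes [17, 9, 14, 13, 18, 12, 18]
arr[2]=14 <= 18: swap with position 2, array becomes [17, 9, 14, 13, 18, 12, 18]
arr[3]=13 <= 18: swap with position 3, array becomes [17, 9, 14, 13, 18, 12, 18]
arr[4]=18 <= 18: swap with position 4, array becomes [17, 9, 14, 13, 18, 12, 18]
arr[5]=12 <= 18: swap with position 5, array becomes [17, 9, 14, 13, 18, 12, 18]

Place pivot at position 6: [17, 9, 14, 13, 18, 12, 18]
Pivot position: 6

After partitioning with pivot 18, the array becomes [17, 9, 14, 13, 18, 12, 18]. The pivot is placed at index 6. All elements to the left of the pivot are <= 18, and all elements to the right are > 18.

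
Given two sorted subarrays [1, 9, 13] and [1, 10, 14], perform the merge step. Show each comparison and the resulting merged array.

Merging process:

Compare 1 vs 1: take 1 from left. Merged: [1]
Compare 9 vs 1: take 1 from right. Merged: [1, 1]
Compare 9 vs 10: take 9 from left. Merged: [1, 1, 9]
Compare 13 vs 10: take 10 from right. Merged: [1, 1, 9, 10]
Compare 13 vs 14: take 13 from left. Merged: [1, 1, 9, 10, 13]
Append remaining from right: [14]. Merged: [1, 1, 9, 10, 13, 14]

Final merged array: [1, 1, 9, 10, 13, 14]
Total comparisons: 5

The merged array is [1, 1, 9, 10, 13, 14], requiring 5 comparisons. The merge step runs in O(n) time where n is the total number of elements.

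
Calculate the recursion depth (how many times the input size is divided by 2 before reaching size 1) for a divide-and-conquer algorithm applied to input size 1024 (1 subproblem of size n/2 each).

For divide and conquer with division factor 2:

Problem sizes at each level:
Level 0: 1024
Level 1: 512
Level 2: 256
Level 3: 128
Level 4: 64
Level 5: 32
Level 6: 16
Level 7: 8
Level 8: 4
Level 9: 2
Level 10: 1

The root is level 0 and the size-1 base case is level 10 (the tree spans levels 0 through 10, i.e. 11 levels counting the root), so the depth is the number of divisions: log_2(1024) = 10

The recursion tree depth is log_2(1024) = 10. At each level, the problem size is divided by 2, so it takes 10 divisions to reduce to a base case of size 1. The algorithm makes 1 recursive call at each level.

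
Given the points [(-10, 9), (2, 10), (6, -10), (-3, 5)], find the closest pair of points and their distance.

Computing all pairwise distances among 4 points:

d((-10, 9), (2, 10)) = 12.0416
d((-10, 9), (6, -10)) = 24.8395
d((-10, 9), (-3, 5)) = 8.0623
d((2, 10), (6, -10)) = 20.3961
d((2, 10), (-3, 5)) = 7.0711 <-- minimum
d((6, -10), (-3, 5)) = 17.4929

Closest pair: (2, 10) and (-3, 5) with distance 7.0711

The closest pair is (2, 10) and (-3, 5) with Euclidean distance 7.0711. For 4 points, brute-force pairwise comparison is shown above. For large n, the divide-and-conquer algorithm (sort by x, recurse on halves, check the dividing strip) achieves O(n log n).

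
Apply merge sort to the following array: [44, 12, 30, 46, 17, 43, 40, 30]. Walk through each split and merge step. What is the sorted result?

Merge sort trace:

Split: [44, 12, 30, 46, 17, 43, 40, 30] -> [44, 12, 30, 46] and [17, 43, 40, 30]
  Split: [44, 12, 30, 46] -> [44, 12] and [30, 46]
    Split: [44, 12] -> [44] and [12]
    Merge: [44] + [12] -> [12, 44]
    Split: [30, 46] -> [30] and [46]
    Merge: [30] + [46] -> [30, 46]
  Merge: [12, 44] + [30, 46] -> [12, 30, 44, 46]
  Split: [17, 43, 40, 30] -> [17, 43] and [40, 30]
    Split: [17, 43] -> [17] and [43]
    Merge: [17] + [43] -> [17, 43]
    Split: [40, 30] -> [40] and [30]
    Merge: [40] + [30] -> [30, 40]
  Merge: [17, 43] + [30, 40] -> [17, 30, 40, 43]
Merge: [12, 30, 44, 46] + [17, 30, 40, 43] -> [12, 17, 30, 30, 40, 43, 44, 46]

Final sorted array: [12, 17, 30, 30, 40, 43, 44, 46]

The merge sort proceeds by recursively splitting the array and merging sorted halves.
After all merges, the sorted array is [12, 17, 30, 30, 40, 43, 44, 46].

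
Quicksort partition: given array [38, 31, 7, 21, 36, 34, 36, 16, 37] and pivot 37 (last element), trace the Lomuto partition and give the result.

Lomuto partition with pivot = 37:

Initial array: [38, 31, 7, 21, 36, 34, 36, 16, 37]

arr[0]=38 > 37: no swap
arr[1]=31 <= 37: swap with position 0, array becomes [31, 38, 7, 21, 36, 34, 36, 16, 37]
arr[2]=7 <= 37: swap with position 1, array becomes [31, 7, 38, 21, 36, 34, 36, 16, 37]
arr[3]=21 <= 37: swap with position 2, array becomes [31, 7, 21, 38, 36, 34, 36, 16, 37]
arr[4]=36 <= 37: swap with position 3, array becomes [31, 7, 21, 36, 38, 34, 36, 16, 37]
arr[5]=34 <= 37: swap with position 4, array becomes [31, 7, 21, 36, 34, 38, 36, 16, 37]
arr[6]=36 <= 37: swap with position 5, array becomes [31, 7, 21, 36, 34, 36, 38, 16, 37]
arr[7]=16 <= 37: swap with position 6, array becomes [31, 7, 21, 36, 34, 36, 16, 38, 37]

Place pivot at position 7: [31, 7, 21, 36, 34, 36, 16, 37, 38]
Pivot position: 7

After partitioning with pivot 37, the array becomes [31, 7, 21, 36, 34, 36, 16, 37, 38]. The pivot is placed at index 7. All elements to the left of the pivot are <= 37, and all elements to the right are > 37.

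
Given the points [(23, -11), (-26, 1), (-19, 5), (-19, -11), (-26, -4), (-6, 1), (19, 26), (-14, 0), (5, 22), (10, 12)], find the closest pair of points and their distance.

Computing all pairwise distances among 10 points:

d((23, -11), (-26, 1)) = 50.448
d((23, -11), (-19, 5)) = 44.9444
d((23, -11), (-19, -11)) = 42.0
d((23, -11), (-26, -4)) = 49.4975
d((23, -11), (-6, 1)) = 31.3847
d((23, -11), (19, 26)) = 37.2156
d((23, -11), (-14, 0)) = 38.6005
d((23, -11), (5, 22)) = 37.5899
d((23, -11), (10, 12)) = 26.4197
d((-26, 1), (-19, 5)) = 8.0623
d((-26, 1), (-19, -11)) = 13.8924
d((-26, 1), (-26, -4)) = 5.0 <-- minimum
d((-26, 1), (-6, 1)) = 20.0
d((-26, 1), (19, 26)) = 51.4782
d((-26, 1), (-14, 0)) = 12.0416
d((-26, 1), (5, 22)) = 37.4433
d((-26, 1), (10, 12)) = 37.6431
d((-19, 5), (-19, -11)) = 16.0
d((-19, 5), (-26, -4)) = 11.4018
d((-19, 5), (-6, 1)) = 13.6015
d((-19, 5), (19, 26)) = 43.4166
d((-19, 5), (-14, 0)) = 7.0711
d((-19, 5), (5, 22)) = 29.4109
d((-19, 5), (10, 12)) = 29.8329
d((-19, -11), (-26, -4)) = 9.8995
d((-19, -11), (-6, 1)) = 17.6918
d((-19, -11), (19, 26)) = 53.0377
d((-19, -11), (-14, 0)) = 12.083
d((-19, -11), (5, 22)) = 40.8044
d((-19, -11), (10, 12)) = 37.0135
d((-26, -4), (-6, 1)) = 20.6155
d((-26, -4), (19, 26)) = 54.0833
d((-26, -4), (-14, 0)) = 12.6491
d((-26, -4), (5, 22)) = 40.4599
d((-26, -4), (10, 12)) = 39.3954
d((-6, 1), (19, 26)) = 35.3553
d((-6, 1), (-14, 0)) = 8.0623
d((-6, 1), (5, 22)) = 23.7065
d((-6, 1), (10, 12)) = 19.4165
d((19, 26), (-14, 0)) = 42.0119
d((19, 26), (5, 22)) = 14.5602
d((19, 26), (10, 12)) = 16.6433
d((-14, 0), (5, 22)) = 29.0689
d((-14, 0), (10, 12)) = 26.8328
d((5, 22), (10, 12)) = 11.1803

Closest pair: (-26, 1) and (-26, -4) with distance 5.0

The closest pair is (-26, 1) and (-26, -4) with Euclidean distance 5.0. For 10 points, brute-force pairwise comparison is shown above. For large n, the divide-and-conquer algorithm (sort by x, recurse on halves, check the dividing strip) achieves O(n log n).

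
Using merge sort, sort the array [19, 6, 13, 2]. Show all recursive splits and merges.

Merge sort trace:

Split: [19, 6, 13, 2] -> [19, 6] and [13, 2]
  Split: [19, 6] -> [19] and [6]
  Merge: [19] + [6] -> [6, 19]
  Split: [13, 2] -> [13] and [2]
  Merge: [13] + [2] -> [2, 13]
Merge: [6, 19] + [2, 13] -> [2, 6, 13, 19]

Final sorted array: [2, 6, 13, 19]

The merge sort proceeds by recursively splitting the array and merging sorted halves.
After all merges, the sorted array is [2, 6, 13, 19].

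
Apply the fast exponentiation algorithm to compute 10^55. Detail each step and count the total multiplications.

Computing 10^55 by squaring (build up from 10^1; each line after the first costs one multiplication):

10^1 = 10
10^2 = (10^1)^2 = 10^2 = 100
10^3 = 10 * 10^2 = 10 * 100 = 1000
10^6 = (10^3)^2 = 1000^2 = 1000000
10^12 = (10^6)^2 = 1000000^2 = 1000000000000
10^13 = 10 * 10^12 = 10 * 1000000000000 = 10000000000000
10^26 = (10^13)^2 = 10000000000000^2 = 100000000000000000000000000
10^27 = 10 * 10^26 = 10 * 100000000000000000000000000 = 1000000000000000000000000000
10^54 = (10^27)^2 = 1000000000000000000000000000^2 = 1000000000000000000000000000000000000000000000000000000
10^55 = 10 * 10^54 = 10 * 1000000000000000000000000000000000000000000000000000000 = 10000000000000000000000000000000000000000000000000000000

Result: 10000000000000000000000000000000000000000000000000000000
Multiplications needed: 9 (9 lines after 10^1)

10^55 = 10000000000000000000000000000000000000000000000000000000. Using exponentiation by squaring, this requires 9 multiplications. The key idea: if the exponent is even, square the half-power; if odd, multiply by the base once.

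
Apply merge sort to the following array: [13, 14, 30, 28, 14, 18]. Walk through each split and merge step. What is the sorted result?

Merge sort trace:

Split: [13, 14, 30, 28, 14, 18] -> [13, 14, 30] and [28, 14, 18]
  Split: [13, 14, 30] -> [13] and [14, 30]
    Split: [14, 30] -> [14] and [30]
    Merge: [14] + [30] -> [14, 30]
  Merge: [13] + [14, 30] -> [13, 14, 30]
  Split: [28, 14, 18] -> [28] and [14, 18]
    Split: [14, 18] -> [14] and [18]
    Merge: [14] + [18] -> [14, 18]
  Merge: [28] + [14, 18] -> [14, 18, 28]
Merge: [13, 14, 30] + [14, 18, 28] -> [13, 14, 14, 18, 28, 30]

Final sorted array: [13, 14, 14, 18, 28, 30]

The merge sort proceeds by recursively splitting the array and merging sorted halves.
After all merges, the sorted array is [13, 14, 14, 18, 28, 30].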